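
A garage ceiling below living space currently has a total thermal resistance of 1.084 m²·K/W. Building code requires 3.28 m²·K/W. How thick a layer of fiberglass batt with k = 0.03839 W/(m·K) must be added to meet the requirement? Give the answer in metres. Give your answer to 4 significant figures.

ΔR = 3.28 − 1.084 = 2.196 m²·K/W
L = ΔR × k = 2.196 × 0.03839 = 0.084304 m

0.08430 m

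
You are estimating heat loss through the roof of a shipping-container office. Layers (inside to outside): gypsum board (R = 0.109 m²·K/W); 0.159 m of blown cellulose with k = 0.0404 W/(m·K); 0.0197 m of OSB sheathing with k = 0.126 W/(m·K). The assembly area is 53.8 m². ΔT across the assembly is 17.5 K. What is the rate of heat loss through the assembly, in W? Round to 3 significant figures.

224 W

0.159/0.0404 = 3.936
0.0197/0.126 = 0.1563
R_total = 0.109 + 3.936 + 0.1563 = 4.201 m²·K/W
Q = A·ΔT/R = 53.8 × 17.5 / 4.201 = 224.1 W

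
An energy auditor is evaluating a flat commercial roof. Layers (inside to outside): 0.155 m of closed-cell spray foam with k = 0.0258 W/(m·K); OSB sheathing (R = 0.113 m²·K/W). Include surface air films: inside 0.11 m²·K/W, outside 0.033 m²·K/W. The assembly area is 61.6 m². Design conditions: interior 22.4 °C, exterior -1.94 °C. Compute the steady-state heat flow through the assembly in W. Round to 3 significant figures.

239 W

0.155/0.0258 = 6.008
R_total = 0.11 + 6.008 + 0.113 + 0.033 = 6.264 m²·K/W
Q = A·ΔT/R = 61.6 × (22.4 − (-1.94)) / 6.264 = 239.4 W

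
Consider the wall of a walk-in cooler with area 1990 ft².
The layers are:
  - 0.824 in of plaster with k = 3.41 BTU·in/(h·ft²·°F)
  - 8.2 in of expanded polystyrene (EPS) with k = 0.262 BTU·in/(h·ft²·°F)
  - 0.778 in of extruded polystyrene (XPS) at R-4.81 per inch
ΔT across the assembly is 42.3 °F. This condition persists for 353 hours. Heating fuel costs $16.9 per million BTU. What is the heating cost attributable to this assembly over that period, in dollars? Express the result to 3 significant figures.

14.2 dollars

0.824/3.41 = 0.2416
8.2/0.262 = 31.3
0.778 × 4.81 = 3.742
R_total = 0.2416 + 31.3 + 3.742 = 35.28 ft²·°F·h/BTU
Q = 1990 × 42.3 / 35.28 = 2386 BTU/h
E = 2386 × 353 = 842200 BTU
Cost = 842200/10⁶ × 16.9 = $14.23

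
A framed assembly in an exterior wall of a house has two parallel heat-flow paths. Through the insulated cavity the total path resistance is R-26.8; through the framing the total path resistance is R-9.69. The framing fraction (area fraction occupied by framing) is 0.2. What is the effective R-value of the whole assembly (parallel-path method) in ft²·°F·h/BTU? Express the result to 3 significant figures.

19.8 ft²·°F·h/BTU

U_eff = 0.8/26.8 + 0.2/9.69 = 0.02985 + 0.02064 = 0.05049
R_eff = 1/U_eff = 19.81 ft²·°F·h/BTU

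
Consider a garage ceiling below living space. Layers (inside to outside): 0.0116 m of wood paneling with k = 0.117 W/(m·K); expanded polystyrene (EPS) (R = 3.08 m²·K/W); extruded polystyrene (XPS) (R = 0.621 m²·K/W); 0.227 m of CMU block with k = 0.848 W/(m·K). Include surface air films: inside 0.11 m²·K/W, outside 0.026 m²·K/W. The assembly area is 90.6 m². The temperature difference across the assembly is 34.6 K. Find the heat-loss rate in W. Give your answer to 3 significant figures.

746 W

0.0116/0.117 = 0.09915
0.227/0.848 = 0.2677
R_total = 0.11 + 0.09915 + 3.08 + 0.621 + 0.2677 + 0.026 = 4.204 m²·K/W
Q = A·ΔT/R = 90.6 × 34.6 / 4.204 = 745.7 W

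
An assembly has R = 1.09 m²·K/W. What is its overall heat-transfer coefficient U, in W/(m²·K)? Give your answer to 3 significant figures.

U = 1/R = 1/1.09 = 0.9174

0.917 W/(m²·K)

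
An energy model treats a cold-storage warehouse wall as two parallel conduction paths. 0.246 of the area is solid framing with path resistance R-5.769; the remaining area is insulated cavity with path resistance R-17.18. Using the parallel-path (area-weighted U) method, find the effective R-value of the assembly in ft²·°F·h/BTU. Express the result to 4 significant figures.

U_eff = 0.754/17.18 + 0.246/5.769 = 0.043888 + 0.042642 = 0.08653
R_eff = 1/U_eff = 11.557 ft²·°F·h/BTU

11.56 ft²·°F·h/BTU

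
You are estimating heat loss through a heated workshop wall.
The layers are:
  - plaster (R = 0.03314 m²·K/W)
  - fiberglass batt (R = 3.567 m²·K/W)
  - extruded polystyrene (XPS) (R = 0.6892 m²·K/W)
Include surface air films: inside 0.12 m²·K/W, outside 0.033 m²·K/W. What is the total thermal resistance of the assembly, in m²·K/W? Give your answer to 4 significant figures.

4.442 m²·K/W

R_total = 0.12 + 0.03314 + 3.567 + 0.6892 + 0.033 = 4.4423 m²·K/W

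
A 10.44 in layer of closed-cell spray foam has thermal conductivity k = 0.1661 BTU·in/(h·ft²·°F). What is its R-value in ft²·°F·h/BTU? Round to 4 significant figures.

R = L/k = 10.44/0.1661 = 62.854 ft²·°F·h/BTU

62.85 ft²·°F·h/BTU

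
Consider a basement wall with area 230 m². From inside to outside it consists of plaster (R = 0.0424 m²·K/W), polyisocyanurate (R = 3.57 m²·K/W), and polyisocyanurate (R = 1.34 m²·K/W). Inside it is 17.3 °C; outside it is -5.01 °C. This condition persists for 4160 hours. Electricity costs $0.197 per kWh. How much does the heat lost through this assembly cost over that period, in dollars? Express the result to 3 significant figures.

R_total = 0.0424 + 3.57 + 1.34 = 4.952 m²·K/W
Q = 230 × (17.3 − (-5.01)) / 4.952 = 1036 W
E = 1036 W × 4160 h / 1000 = 4310 kWh
Cost = 4310 × 0.197 = $849.1

849 dollars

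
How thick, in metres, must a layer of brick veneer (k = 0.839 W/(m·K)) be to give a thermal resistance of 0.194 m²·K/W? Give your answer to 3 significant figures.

0.163 m

L = R·k = 0.194 × 0.839 = 0.1628 m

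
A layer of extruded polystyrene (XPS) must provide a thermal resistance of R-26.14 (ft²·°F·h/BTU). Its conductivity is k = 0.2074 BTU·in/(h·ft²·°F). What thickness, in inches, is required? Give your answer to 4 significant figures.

5.421 in

L = R × k = 26.14 × 0.2074 = 5.4214 in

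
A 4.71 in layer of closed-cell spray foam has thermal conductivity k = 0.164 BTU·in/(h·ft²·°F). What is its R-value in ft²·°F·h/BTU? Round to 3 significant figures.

R = L/k = 4.71/0.164 = 28.72 ft²·°F·h/BTU

28.7 ft²·°F·h/BTU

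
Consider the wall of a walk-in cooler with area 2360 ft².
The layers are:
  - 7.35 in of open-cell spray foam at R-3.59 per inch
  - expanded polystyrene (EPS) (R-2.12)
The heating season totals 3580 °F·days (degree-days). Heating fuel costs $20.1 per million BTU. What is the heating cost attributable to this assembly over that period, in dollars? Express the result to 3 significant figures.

143 dollars

7.35 × 3.59 = 26.39
R_total = 26.39 + 2.12 = 28.51 ft²·°F·h/BTU
E = A × HDD × 24 / R = 2360 × 3580 × 24 / 28.51 = 7113000 BTU
Cost = 7113000/10⁶ × 20.1 = $143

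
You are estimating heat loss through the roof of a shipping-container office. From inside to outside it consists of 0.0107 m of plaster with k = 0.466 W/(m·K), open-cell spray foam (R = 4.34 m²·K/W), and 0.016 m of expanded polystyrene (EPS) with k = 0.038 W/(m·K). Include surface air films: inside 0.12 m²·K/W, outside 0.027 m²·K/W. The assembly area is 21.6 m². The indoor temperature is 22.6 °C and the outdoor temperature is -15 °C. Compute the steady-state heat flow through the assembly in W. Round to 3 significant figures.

0.0107/0.466 = 0.02296
0.016/0.038 = 0.4211
R_total = 0.12 + 0.02296 + 4.34 + 0.4211 + 0.027 = 4.931 m²·K/W
Q = A·ΔT/R = 21.6 × (22.6 − (-15)) / 4.931 = 164.7 W

165 W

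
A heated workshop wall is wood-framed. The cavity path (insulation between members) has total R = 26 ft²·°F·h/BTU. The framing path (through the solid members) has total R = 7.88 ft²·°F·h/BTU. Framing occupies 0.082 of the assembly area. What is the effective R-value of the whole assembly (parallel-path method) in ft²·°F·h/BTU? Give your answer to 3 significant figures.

21.9 ft²·°F·h/BTU

U_eff = 0.918/26 + 0.082/7.88 = 0.03531 + 0.01041 = 0.04571
R_eff = 1/U_eff = 21.88 ft²·°F·h/BTU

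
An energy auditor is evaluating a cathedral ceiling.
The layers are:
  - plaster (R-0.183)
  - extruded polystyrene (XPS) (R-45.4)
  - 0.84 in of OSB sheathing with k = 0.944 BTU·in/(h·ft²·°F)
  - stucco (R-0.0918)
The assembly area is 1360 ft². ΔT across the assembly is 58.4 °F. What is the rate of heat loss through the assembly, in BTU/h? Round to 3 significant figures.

0.84/0.944 = 0.8898
R_total = 0.183 + 45.4 + 0.8898 + 0.0918 = 46.56 ft²·°F·h/BTU
Q = A·ΔT/R = 1360 × 58.4 / 46.56 = 1706 BTU/h

1710 BTU/h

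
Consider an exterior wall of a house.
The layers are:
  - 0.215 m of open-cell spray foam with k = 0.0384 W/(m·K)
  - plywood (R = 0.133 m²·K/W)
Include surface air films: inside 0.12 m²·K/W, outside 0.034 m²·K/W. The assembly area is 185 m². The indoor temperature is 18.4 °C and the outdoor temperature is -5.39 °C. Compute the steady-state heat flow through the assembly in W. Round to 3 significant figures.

0.215/0.0384 = 5.599
R_total = 0.12 + 5.599 + 0.133 + 0.034 = 5.886 m²·K/W
Q = A·ΔT/R = 185 × (18.4 − (-5.39)) / 5.886 = 747.7 W

748 W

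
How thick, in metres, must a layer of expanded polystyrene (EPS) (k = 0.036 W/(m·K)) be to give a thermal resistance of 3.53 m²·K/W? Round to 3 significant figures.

0.127 m

L = R·k = 3.53 × 0.036 = 0.1271 m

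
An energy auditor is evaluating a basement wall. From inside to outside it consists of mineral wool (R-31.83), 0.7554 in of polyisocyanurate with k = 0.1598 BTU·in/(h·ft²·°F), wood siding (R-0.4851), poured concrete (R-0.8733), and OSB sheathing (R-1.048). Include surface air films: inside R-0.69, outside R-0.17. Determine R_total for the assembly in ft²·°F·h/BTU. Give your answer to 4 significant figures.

0.7554/0.1598 = 4.7272
R_total = 0.69 + 31.83 + 4.7272 + 0.4851 + 0.8733 + 1.048 + 0.17 = 39.824 ft²·°F·h/BTU

39.82 ft²·°F·h/BTU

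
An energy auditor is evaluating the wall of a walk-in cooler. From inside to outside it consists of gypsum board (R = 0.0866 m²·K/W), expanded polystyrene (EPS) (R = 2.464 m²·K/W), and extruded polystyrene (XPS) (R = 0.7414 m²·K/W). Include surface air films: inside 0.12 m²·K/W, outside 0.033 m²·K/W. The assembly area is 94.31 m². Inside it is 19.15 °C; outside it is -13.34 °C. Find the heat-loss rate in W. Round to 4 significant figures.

889.4 W

R_total = 0.12 + 0.0866 + 2.464 + 0.7414 + 0.033 = 3.445 m²·K/W
Q = A·ΔT/R = 94.31 × (19.15 − (-13.34)) / 3.445 = 889.44 W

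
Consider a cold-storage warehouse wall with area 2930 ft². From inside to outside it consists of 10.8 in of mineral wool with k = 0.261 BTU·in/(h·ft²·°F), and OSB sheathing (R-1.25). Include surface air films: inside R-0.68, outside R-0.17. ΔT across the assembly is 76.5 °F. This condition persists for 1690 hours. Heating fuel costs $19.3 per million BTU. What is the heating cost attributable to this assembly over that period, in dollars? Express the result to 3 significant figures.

10.8/0.261 = 41.38
R_total = 0.68 + 41.38 + 1.25 + 0.17 = 43.48 ft²·°F·h/BTU
Q = 2930 × 76.5 / 43.48 = 5155 BTU/h
E = 5155 × 1690 = 8712000 BTU
Cost = 8712000/10⁶ × 19.3 = $168.1

168 dollars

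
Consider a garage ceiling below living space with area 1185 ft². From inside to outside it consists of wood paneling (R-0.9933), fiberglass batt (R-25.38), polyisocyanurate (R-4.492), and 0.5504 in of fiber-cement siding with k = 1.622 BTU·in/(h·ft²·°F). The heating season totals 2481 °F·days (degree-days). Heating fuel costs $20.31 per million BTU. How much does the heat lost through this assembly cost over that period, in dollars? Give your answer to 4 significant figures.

0.5504/1.622 = 0.33933
R_total = 0.9933 + 25.38 + 4.492 + 0.33933 = 31.205 ft²·°F·h/BTU
E = A × HDD × 24 / R = 1185 × 2481 × 24 / 31.205 = 2261200 BTU
Cost = 2261200/10⁶ × 20.31 = $45.925

45.92 dollars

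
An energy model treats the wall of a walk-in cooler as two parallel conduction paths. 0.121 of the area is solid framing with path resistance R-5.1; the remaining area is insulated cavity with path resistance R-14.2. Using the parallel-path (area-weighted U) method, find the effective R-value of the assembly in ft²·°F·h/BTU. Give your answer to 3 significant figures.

U_eff = 0.879/14.2 + 0.121/5.1 = 0.0619 + 0.02373 = 0.08563
R_eff = 1/U_eff = 11.68 ft²·°F·h/BTU

11.7 ft²·°F·h/BTU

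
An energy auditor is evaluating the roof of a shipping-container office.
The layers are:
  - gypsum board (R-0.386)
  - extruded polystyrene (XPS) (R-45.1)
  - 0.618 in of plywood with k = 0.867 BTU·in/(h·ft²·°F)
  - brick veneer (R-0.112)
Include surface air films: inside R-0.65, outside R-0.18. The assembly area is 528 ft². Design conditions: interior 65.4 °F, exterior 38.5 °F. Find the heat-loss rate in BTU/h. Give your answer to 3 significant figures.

0.618/0.867 = 0.7128
R_total = 0.65 + 0.386 + 45.1 + 0.7128 + 0.112 + 0.18 = 47.14 ft²·°F·h/BTU
Q = A·ΔT/R = 528 × (65.4 − 38.5) / 47.14 = 301.3 BTU/h

301 BTU/h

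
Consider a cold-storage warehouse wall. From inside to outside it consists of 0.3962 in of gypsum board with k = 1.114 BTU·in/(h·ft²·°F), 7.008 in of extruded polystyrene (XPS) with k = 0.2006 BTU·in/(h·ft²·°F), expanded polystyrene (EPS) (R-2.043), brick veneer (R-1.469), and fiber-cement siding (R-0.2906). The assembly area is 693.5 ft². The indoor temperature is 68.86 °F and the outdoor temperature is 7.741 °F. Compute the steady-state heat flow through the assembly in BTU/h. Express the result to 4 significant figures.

1084 BTU/h

0.3962/1.114 = 0.35566
7.008/0.2006 = 34.935
R_total = 0.35566 + 34.935 + 2.043 + 1.469 + 0.2906 = 39.093 ft²·°F·h/BTU
Q = A·ΔT/R = 693.5 × (68.86 − 7.741) / 39.093 = 1084.2 BTU/h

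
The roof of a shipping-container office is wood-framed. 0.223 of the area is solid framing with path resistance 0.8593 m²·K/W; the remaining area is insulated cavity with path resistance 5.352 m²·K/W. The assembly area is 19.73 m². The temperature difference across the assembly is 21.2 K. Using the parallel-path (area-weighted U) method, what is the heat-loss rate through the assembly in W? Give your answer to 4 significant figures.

U_eff = 0.777/5.352 + 0.223/0.8593 = 0.14518 + 0.25951 = 0.40469
R_eff = 1/U_eff = 2.471 m²·K/W
Q = 19.73 × 21.2 / 2.471 = 169.27 W

169.3 W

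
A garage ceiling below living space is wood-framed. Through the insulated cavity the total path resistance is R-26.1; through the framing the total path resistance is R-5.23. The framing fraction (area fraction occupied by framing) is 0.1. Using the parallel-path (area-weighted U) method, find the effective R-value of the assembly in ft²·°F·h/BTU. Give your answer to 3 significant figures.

18.7 ft²·°F·h/BTU

U_eff = 0.9/26.1 + 0.1/5.23 = 0.03448 + 0.01912 = 0.0536
R_eff = 1/U_eff = 18.66 ft²·°F·h/BTU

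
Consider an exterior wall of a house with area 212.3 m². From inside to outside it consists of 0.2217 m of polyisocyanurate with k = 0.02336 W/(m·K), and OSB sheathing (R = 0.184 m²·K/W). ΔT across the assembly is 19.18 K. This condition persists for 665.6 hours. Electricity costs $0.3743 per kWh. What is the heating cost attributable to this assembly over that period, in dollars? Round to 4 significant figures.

104.9 dollars

0.2217/0.02336 = 9.4906
R_total = 9.4906 + 0.184 = 9.6746 m²·K/W
Q = 212.3 × 19.18 / 9.6746 = 420.89 W
E = 420.89 W × 665.6 h / 1000 = 280.14 kWh
Cost = 280.14 × 0.3743 = $104.86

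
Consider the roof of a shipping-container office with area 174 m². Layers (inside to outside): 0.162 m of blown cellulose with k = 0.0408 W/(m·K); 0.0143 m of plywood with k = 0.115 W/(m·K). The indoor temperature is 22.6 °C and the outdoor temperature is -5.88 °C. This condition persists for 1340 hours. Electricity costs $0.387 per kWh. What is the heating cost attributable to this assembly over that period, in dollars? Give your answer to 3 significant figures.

628 dollars

0.162/0.0408 = 3.971
0.0143/0.115 = 0.1243
R_total = 3.971 + 0.1243 = 4.095 m²·K/W
Q = 174 × (22.6 − (-5.88)) / 4.095 = 1210 W
E = 1210 W × 1340 h / 1000 = 1622 kWh
Cost = 1622 × 0.387 = $627.6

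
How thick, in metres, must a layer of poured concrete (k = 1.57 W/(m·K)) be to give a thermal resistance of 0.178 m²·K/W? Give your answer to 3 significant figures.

0.279 m

L = R·k = 0.178 × 1.57 = 0.2795 m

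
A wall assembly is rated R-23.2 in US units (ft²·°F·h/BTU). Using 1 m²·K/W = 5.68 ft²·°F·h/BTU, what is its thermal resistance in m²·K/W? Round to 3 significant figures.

4.08 m²·K/W

R_SI = 23.2/5.68 = 4.085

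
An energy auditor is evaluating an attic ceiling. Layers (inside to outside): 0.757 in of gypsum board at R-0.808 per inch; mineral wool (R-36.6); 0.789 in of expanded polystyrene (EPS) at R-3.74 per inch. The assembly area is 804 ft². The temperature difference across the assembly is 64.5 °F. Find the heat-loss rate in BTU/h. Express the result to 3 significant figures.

1290 BTU/h

0.757 × 0.808 = 0.6117
0.789 × 3.74 = 2.951
R_total = 0.6117 + 36.6 + 2.951 = 40.16 ft²·°F·h/BTU
Q = A·ΔT/R = 804 × 64.5 / 40.16 = 1291 BTU/h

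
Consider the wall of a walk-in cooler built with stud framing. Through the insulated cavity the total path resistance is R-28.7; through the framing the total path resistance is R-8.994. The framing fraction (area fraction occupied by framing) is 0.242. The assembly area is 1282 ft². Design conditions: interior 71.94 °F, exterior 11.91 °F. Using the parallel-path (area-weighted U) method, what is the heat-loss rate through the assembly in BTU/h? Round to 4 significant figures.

U_eff = 0.758/28.7 + 0.242/8.994 = 0.026411 + 0.026907 = 0.053318
R_eff = 1/U_eff = 18.755 ft²·°F·h/BTU
Q = 1282 × (71.94 − 11.91) / 18.755 = 4103.3 BTU/h

4103 BTU/h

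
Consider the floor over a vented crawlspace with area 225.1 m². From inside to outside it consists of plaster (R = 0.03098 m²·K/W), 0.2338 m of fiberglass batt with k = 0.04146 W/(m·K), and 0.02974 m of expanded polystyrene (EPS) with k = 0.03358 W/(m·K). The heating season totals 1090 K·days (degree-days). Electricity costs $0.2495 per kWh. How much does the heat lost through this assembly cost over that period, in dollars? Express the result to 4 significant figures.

0.2338/0.04146 = 5.6392
0.02974/0.03358 = 0.88565
R_total = 0.03098 + 5.6392 + 0.88565 = 6.5558 m²·K/W
E = A × HDD × 24 / R / 1000 = 225.1 × 1090 × 24 / 6.5558 / 1000 = 898.23 kWh
Cost = 898.23 × 0.2495 = $224.11

224.1 dollars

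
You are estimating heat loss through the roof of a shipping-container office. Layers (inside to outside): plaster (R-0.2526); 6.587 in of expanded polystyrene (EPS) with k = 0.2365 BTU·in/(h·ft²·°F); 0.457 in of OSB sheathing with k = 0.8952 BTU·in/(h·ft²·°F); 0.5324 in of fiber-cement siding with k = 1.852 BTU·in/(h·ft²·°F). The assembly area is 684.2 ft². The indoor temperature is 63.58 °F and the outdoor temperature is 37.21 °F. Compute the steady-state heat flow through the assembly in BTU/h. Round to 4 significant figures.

624.2 BTU/h

6.587/0.2365 = 27.852
0.457/0.8952 = 0.5105
0.5324/1.852 = 0.28747
R_total = 0.2526 + 27.852 + 0.5105 + 0.28747 = 28.903 ft²·°F·h/BTU
Q = A·ΔT/R = 684.2 × (63.58 − 37.21) / 28.903 = 624.25 BTU/h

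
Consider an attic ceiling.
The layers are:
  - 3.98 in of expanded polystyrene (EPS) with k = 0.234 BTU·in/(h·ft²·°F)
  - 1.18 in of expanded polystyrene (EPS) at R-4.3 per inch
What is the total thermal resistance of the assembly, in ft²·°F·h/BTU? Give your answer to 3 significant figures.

3.98/0.234 = 17.01
1.18 × 4.3 = 5.074
R_total = 17.01 + 5.074 = 22.08 ft²·°F·h/BTU

22.1 ft²·°F·h/BTU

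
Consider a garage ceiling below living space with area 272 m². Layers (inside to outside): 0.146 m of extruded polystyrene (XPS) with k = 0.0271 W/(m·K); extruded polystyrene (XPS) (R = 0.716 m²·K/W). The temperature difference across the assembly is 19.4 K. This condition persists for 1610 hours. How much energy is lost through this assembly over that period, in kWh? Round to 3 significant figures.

1390 kWh

0.146/0.0271 = 5.387
R_total = 5.387 + 0.716 = 6.103 m²·K/W
Q = 272 × 19.4 / 6.103 = 864.6 W
E = 864.6 W × 1610 h / 1000 = 1392 kWh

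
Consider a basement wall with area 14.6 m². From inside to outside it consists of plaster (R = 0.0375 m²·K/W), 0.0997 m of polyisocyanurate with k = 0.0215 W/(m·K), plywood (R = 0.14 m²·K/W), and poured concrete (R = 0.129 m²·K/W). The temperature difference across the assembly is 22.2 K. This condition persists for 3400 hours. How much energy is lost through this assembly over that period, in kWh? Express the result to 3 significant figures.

0.0997/0.0215 = 4.637
R_total = 0.0375 + 4.637 + 0.14 + 0.129 = 4.944 m²·K/W
Q = 14.6 × 22.2 / 4.944 = 65.56 W
E = 65.56 W × 3400 h / 1000 = 222.9 kWh

223 kWh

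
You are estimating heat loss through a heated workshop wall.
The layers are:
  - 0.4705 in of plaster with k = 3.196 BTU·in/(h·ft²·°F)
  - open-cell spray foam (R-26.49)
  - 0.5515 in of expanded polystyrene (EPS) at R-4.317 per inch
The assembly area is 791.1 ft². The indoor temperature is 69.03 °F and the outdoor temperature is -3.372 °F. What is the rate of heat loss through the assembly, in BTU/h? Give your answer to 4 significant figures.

0.4705/3.196 = 0.14722
0.5515 × 4.317 = 2.3808
R_total = 0.14722 + 26.49 + 2.3808 = 29.018 ft²·°F·h/BTU
Q = A·ΔT/R = 791.1 × (69.03 − (-3.372)) / 29.018 = 1973.8 BTU/h

1974 BTU/h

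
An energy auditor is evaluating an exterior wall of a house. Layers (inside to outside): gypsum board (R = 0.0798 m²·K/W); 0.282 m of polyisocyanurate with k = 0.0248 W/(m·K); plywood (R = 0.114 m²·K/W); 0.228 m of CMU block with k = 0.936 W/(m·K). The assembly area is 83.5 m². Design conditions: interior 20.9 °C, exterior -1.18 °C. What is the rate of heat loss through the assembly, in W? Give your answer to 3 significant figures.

156 W

0.282/0.0248 = 11.37
0.228/0.936 = 0.2436
R_total = 0.0798 + 11.37 + 0.114 + 0.2436 = 11.81 m²·K/W
Q = A·ΔT/R = 83.5 × (20.9 − (-1.18)) / 11.81 = 156.1 W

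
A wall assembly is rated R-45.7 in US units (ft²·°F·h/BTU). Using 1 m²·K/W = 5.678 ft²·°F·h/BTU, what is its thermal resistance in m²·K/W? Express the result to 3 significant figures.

R_SI = 45.7/5.678 = 8.049

8.05 m²·K/W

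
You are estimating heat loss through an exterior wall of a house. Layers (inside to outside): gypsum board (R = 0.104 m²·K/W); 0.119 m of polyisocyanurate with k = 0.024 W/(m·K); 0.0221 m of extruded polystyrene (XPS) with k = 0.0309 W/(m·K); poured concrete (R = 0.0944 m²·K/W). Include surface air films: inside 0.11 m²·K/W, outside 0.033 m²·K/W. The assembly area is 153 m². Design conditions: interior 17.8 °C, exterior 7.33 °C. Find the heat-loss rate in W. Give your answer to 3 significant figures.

0.119/0.024 = 4.958
0.0221/0.0309 = 0.7152
R_total = 0.11 + 0.104 + 4.958 + 0.7152 + 0.0944 + 0.033 = 6.015 m²·K/W
Q = A·ΔT/R = 153 × (17.8 − 7.33) / 6.015 = 266.3 W

266 W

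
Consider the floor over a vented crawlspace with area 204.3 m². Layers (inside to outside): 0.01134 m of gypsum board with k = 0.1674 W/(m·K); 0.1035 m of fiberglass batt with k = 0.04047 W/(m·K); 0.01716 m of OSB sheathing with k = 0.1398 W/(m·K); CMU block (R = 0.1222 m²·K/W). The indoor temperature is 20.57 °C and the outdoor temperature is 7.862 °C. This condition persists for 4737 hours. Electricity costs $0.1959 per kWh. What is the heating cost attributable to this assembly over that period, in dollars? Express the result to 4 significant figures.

839.4 dollars

0.01134/0.1674 = 0.067742
0.1035/0.04047 = 2.5574
0.01716/0.1398 = 0.12275
R_total = 0.067742 + 2.5574 + 0.12275 + 0.1222 = 2.8701 m²·K/W
Q = 204.3 × (20.57 − 7.862) / 2.8701 = 904.57 W
E = 904.57 W × 4737 h / 1000 = 4285 kWh
Cost = 4285 × 0.1959 = $839.42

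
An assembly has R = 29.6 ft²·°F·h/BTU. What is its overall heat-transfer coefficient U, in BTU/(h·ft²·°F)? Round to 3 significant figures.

0.0338 BTU/(h·ft²·°F)

U = 1/R = 1/29.6 = 0.03378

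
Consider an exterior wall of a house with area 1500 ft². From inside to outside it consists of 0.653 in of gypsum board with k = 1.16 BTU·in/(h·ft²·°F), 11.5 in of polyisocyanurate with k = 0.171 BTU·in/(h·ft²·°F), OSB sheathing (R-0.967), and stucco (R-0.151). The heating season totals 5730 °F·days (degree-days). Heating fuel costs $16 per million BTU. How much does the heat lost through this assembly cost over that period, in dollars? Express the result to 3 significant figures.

47.9 dollars

0.653/1.16 = 0.5629
11.5/0.171 = 67.25
R_total = 0.5629 + 67.25 + 0.967 + 0.151 = 68.93 ft²·°F·h/BTU
E = A × HDD × 24 / R = 1500 × 5730 × 24 / 68.93 = 2992000 BTU
Cost = 2992000/10⁶ × 16 = $47.88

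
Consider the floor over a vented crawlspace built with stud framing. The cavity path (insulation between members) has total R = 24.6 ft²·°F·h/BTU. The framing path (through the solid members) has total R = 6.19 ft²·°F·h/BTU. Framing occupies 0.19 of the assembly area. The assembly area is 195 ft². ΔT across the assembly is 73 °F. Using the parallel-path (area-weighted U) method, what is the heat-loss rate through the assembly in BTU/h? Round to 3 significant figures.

906 BTU/h

U_eff = 0.81/24.6 + 0.19/6.19 = 0.03293 + 0.03069 = 0.06362
R_eff = 1/U_eff = 15.72 ft²·°F·h/BTU
Q = 195 × 73 / 15.72 = 905.7 BTU/h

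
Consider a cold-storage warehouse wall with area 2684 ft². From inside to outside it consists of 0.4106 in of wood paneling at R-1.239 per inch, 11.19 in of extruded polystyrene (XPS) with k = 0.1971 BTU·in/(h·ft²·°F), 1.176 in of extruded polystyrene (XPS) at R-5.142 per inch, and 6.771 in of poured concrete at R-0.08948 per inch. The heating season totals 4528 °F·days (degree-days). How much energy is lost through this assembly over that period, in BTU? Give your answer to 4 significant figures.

4562000 BTU

0.4106 × 1.239 = 0.50873
11.19/0.1971 = 56.773
1.176 × 5.142 = 6.047
6.771 × 0.08948 = 0.60587
R_total = 0.50873 + 56.773 + 6.047 + 0.60587 = 63.935 ft²·°F·h/BTU
E = A × HDD × 24 / R = 2684 × 4528 × 24 / 63.935 = 4562100 BTU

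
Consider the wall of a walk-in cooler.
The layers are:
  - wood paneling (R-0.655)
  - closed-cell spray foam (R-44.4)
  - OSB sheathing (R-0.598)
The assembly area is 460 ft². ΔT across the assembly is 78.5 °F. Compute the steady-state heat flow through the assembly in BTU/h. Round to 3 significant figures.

791 BTU/h

R_total = 0.655 + 44.4 + 0.598 = 45.65 ft²·°F·h/BTU
Q = A·ΔT/R = 460 × 78.5 / 45.65 = 791 BTU/h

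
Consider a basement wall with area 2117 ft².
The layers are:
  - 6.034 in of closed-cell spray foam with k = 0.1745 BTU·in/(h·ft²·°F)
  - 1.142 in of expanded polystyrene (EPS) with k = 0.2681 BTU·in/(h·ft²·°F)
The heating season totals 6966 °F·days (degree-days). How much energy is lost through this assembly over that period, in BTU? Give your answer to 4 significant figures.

9113000 BTU

6.034/0.1745 = 34.579
1.142/0.2681 = 4.2596
R_total = 34.579 + 4.2596 = 38.838 ft²·°F·h/BTU
E = A × HDD × 24 / R = 2117 × 6966 × 24 / 38.838 = 9112900 BTU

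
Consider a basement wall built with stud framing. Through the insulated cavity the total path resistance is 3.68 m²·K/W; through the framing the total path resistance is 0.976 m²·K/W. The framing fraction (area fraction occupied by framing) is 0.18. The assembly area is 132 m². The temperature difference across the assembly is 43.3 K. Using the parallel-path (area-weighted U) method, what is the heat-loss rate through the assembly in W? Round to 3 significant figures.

2330 W

U_eff = 0.82/3.68 + 0.18/0.976 = 0.2228 + 0.1844 = 0.4073
R_eff = 1/U_eff = 2.455 m²·K/W
Q = 132 × 43.3 / 2.455 = 2328 W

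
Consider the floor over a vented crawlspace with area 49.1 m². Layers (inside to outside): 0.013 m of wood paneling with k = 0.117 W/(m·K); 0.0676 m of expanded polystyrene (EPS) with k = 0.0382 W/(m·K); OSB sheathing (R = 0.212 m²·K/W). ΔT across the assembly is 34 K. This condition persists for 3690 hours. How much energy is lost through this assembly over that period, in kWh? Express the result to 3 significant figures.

0.013/0.117 = 0.1111
0.0676/0.0382 = 1.77
R_total = 0.1111 + 1.77 + 0.212 = 2.093 m²·K/W
Q = 49.1 × 34 / 2.093 = 797.7 W
E = 797.7 W × 3690 h / 1000 = 2944 kWh

2940 kWh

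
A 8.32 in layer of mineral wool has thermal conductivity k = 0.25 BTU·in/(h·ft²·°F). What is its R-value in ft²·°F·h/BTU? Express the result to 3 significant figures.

33.3 ft²·°F·h/BTU

R = L/k = 8.32/0.25 = 33.28 ft²·°F·h/BTU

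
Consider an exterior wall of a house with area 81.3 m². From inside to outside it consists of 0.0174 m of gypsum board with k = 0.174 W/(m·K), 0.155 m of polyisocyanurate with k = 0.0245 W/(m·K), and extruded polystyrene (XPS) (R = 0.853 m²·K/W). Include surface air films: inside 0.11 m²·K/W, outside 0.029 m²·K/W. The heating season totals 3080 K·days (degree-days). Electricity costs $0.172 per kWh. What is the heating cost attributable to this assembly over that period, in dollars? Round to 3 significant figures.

139 dollars

0.0174/0.174 = 0.1
0.155/0.0245 = 6.327
R_total = 0.11 + 0.1 + 6.327 + 0.853 + 0.029 = 7.419 m²·K/W
E = A × HDD × 24 / R / 1000 = 81.3 × 3080 × 24 / 7.419 / 1000 = 810.1 kWh
Cost = 810.1 × 0.172 = $139.3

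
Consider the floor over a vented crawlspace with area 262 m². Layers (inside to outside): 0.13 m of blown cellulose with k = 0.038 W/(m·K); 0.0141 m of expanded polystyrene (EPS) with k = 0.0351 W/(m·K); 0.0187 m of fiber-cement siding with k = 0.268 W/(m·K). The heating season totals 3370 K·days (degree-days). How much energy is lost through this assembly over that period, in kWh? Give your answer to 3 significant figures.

0.13/0.038 = 3.421
0.0141/0.0351 = 0.4017
0.0187/0.268 = 0.06978
R_total = 3.421 + 0.4017 + 0.06978 = 3.893 m²·K/W
E = A × HDD × 24 / R / 1000 = 262 × 3370 × 24 / 3.893 / 1000 = 5444 kWh

5440 kWh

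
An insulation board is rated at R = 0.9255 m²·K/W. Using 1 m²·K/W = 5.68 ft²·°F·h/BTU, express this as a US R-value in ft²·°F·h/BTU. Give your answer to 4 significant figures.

5.257 ft²·°F·h/BTU

R_US = 0.9255 × 5.68 = 5.2568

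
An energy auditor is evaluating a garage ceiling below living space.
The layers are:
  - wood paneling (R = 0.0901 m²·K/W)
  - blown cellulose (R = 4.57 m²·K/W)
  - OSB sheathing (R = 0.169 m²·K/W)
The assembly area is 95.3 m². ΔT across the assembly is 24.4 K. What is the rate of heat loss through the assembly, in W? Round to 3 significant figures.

482 W

R_total = 0.0901 + 4.57 + 0.169 = 4.829 m²·K/W
Q = A·ΔT/R = 95.3 × 24.4 / 4.829 = 481.5 W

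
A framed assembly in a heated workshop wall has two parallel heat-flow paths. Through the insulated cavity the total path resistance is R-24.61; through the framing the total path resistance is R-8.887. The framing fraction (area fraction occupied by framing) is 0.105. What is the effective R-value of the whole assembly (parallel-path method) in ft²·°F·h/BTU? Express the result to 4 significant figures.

U_eff = 0.895/24.61 + 0.105/8.887 = 0.036367 + 0.011815 = 0.048182
R_eff = 1/U_eff = 20.754 ft²·°F·h/BTU

20.75 ft²·°F·h/BTU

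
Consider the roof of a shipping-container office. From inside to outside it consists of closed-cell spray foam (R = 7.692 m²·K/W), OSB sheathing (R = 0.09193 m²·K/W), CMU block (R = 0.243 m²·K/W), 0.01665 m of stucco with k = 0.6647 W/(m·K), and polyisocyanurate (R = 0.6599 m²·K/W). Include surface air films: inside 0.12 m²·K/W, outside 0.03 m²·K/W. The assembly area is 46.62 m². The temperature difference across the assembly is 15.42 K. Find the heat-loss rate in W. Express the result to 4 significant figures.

81.12 W

0.01665/0.6647 = 0.025049
R_total = 0.12 + 7.692 + 0.09193 + 0.243 + 0.025049 + 0.6599 + 0.03 = 8.8619 m²·K/W
Q = A·ΔT/R = 46.62 × 15.42 / 8.8619 = 81.121 W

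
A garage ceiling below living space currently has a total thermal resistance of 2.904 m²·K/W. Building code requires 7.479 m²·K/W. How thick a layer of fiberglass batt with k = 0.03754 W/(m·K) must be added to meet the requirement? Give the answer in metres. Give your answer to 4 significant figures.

ΔR = 7.479 − 2.904 = 4.575 m²·K/W
L = ΔR × k = 4.575 × 0.03754 = 0.17175 m

0.1717 m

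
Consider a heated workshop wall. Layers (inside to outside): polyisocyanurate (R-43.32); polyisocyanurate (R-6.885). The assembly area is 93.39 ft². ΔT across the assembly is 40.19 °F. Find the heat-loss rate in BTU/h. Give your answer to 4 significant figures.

74.76 BTU/h

R_total = 43.32 + 6.885 = 50.205 ft²·°F·h/BTU
Q = A·ΔT/R = 93.39 × 40.19 / 50.205 = 74.76 BTU/h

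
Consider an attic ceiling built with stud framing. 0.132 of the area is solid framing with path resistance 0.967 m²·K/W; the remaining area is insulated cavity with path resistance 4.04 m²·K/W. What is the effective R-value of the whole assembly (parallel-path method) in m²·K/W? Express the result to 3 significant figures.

U_eff = 0.868/4.04 + 0.132/0.967 = 0.2149 + 0.1365 = 0.3514
R_eff = 1/U_eff = 2.846 m²·K/W

2.85 m²·K/W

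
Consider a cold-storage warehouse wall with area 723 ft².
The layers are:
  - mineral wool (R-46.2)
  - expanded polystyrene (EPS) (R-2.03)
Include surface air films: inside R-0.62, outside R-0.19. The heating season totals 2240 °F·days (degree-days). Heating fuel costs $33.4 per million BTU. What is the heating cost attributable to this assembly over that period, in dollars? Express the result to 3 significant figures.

R_total = 0.62 + 46.2 + 2.03 + 0.19 = 49.04 ft²·°F·h/BTU
E = A × HDD × 24 / R = 723 × 2240 × 24 / 49.04 = 792600 BTU
Cost = 792600/10⁶ × 33.4 = $26.47

26.5 dollars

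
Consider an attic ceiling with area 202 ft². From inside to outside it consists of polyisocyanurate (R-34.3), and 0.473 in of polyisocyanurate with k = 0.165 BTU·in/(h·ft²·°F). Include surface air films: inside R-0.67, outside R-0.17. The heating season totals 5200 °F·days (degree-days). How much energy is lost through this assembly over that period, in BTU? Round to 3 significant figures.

0.473/0.165 = 2.867
R_total = 0.67 + 34.3 + 2.867 + 0.17 = 38.01 ft²·°F·h/BTU
E = A × HDD × 24 / R = 202 × 5200 × 24 / 38.01 = 663300 BTU

663000 BTU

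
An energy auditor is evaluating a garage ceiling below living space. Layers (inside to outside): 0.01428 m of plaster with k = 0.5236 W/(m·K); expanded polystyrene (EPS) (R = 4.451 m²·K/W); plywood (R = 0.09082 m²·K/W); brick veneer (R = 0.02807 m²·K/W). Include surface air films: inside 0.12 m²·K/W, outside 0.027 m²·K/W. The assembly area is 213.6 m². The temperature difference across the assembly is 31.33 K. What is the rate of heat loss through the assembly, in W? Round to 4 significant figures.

0.01428/0.5236 = 0.027273
R_total = 0.12 + 0.027273 + 4.451 + 0.09082 + 0.02807 + 0.027 = 4.7442 m²·K/W
Q = A·ΔT/R = 213.6 × 31.33 / 4.7442 = 1410.6 W

1411 W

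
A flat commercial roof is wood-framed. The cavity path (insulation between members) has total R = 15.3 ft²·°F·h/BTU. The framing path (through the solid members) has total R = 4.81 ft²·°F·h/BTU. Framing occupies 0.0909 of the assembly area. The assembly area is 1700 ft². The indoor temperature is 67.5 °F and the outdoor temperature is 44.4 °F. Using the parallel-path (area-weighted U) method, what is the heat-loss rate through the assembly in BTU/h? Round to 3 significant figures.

U_eff = 0.9091/15.3 + 0.0909/4.81 = 0.05942 + 0.0189 = 0.07832
R_eff = 1/U_eff = 12.77 ft²·°F·h/BTU
Q = 1700 × (67.5 − 44.4) / 12.77 = 3075 BTU/h

3080 BTU/h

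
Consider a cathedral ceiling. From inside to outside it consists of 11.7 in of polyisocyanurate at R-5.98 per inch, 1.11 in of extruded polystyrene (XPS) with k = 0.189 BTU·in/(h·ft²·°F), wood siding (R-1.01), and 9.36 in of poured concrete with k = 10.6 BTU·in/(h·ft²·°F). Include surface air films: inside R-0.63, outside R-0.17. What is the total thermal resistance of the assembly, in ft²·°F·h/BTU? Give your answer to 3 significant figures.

11.7 × 5.98 = 69.97
1.11/0.189 = 5.873
9.36/10.6 = 0.883
R_total = 0.63 + 69.97 + 5.873 + 1.01 + 0.883 + 0.17 = 78.53 ft²·°F·h/BTU

78.5 ft²·°F·h/BTU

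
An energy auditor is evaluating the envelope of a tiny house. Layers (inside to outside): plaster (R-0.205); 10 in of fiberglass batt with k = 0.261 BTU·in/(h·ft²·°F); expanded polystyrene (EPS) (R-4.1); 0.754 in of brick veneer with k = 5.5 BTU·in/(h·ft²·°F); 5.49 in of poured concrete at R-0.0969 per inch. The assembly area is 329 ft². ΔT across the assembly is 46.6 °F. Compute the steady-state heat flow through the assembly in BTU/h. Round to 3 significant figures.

354 BTU/h

10/0.261 = 38.31
0.754/5.5 = 0.1371
5.49 × 0.0969 = 0.532
R_total = 0.205 + 38.31 + 4.1 + 0.1371 + 0.532 = 43.29 ft²·°F·h/BTU
Q = A·ΔT/R = 329 × 46.6 / 43.29 = 354.2 BTU/h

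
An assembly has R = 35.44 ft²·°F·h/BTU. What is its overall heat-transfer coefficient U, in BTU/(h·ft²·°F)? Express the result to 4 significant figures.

U = 1/R = 1/35.44 = 0.028217

0.02822 BTU/(h·ft²·°F)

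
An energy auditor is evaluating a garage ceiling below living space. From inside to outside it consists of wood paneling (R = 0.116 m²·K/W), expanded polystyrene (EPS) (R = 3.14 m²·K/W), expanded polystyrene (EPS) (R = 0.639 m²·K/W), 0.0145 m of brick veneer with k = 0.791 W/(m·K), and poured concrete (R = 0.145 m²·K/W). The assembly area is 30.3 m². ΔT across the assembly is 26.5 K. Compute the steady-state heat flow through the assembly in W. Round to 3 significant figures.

198 W

0.0145/0.791 = 0.01833
R_total = 0.116 + 3.14 + 0.639 + 0.01833 + 0.145 = 4.058 m²·K/W
Q = A·ΔT/R = 30.3 × 26.5 / 4.058 = 197.9 W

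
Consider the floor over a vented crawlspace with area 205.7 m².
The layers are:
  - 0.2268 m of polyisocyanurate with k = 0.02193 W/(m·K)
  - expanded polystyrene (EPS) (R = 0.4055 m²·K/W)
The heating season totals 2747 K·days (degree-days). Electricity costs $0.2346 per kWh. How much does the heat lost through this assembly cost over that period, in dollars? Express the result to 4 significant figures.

296.0 dollars

0.2268/0.02193 = 10.342
R_total = 10.342 + 0.4055 = 10.747 m²·K/W
E = A × HDD × 24 / R / 1000 = 205.7 × 2747 × 24 / 10.747 / 1000 = 1261.8 kWh
Cost = 1261.8 × 0.2346 = $296.02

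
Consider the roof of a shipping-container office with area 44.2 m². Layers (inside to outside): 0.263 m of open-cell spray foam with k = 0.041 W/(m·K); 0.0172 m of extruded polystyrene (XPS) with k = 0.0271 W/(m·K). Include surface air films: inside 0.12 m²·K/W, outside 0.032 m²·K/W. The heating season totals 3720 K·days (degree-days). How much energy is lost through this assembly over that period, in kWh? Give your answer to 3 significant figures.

0.263/0.041 = 6.415
0.0172/0.0271 = 0.6347
R_total = 0.12 + 6.415 + 0.6347 + 0.032 = 7.201 m²·K/W
E = A × HDD × 24 / R / 1000 = 44.2 × 3720 × 24 / 7.201 / 1000 = 548 kWh

548 kWh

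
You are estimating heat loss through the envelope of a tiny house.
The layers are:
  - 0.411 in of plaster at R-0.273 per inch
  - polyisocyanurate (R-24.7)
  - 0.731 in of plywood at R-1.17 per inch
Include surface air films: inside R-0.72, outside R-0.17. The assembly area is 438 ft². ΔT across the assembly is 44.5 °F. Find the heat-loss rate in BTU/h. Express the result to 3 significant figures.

0.411 × 0.273 = 0.1122
0.731 × 1.17 = 0.8553
R_total = 0.72 + 0.1122 + 24.7 + 0.8553 + 0.17 = 26.56 ft²·°F·h/BTU
Q = A·ΔT/R = 438 × 44.5 / 26.56 = 733.9 BTU/h

734 BTU/h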